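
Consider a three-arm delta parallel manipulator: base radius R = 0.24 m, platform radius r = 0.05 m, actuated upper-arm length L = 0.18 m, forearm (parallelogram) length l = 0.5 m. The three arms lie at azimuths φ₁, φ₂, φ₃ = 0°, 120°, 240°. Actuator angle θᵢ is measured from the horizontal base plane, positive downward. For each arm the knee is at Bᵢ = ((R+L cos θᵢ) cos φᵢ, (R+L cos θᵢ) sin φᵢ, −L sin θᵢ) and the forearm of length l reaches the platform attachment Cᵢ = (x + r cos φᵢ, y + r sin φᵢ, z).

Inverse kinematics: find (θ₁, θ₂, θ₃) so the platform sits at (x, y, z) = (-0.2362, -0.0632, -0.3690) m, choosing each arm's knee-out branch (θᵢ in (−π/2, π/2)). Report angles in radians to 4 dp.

rotate P by −φ1: (-0.2362, -0.0632, -0.3690)
  A=0.4262, B=-0.3690, C=(l²−L²−A²−y'²−z²)/(2L)=-0.2894
  θ1 = atan2(B,A) + arccos(C/0.5637) = 1.3964
rotate P by −φ2: (0.0634, 0.2362, -0.3690)
  A=0.1266, B=-0.3690, C=(l²−L²−A²−y'²−z²)/(2L)=0.0268
  √(A²+B²)=0.3901;  θ2 = -1.2402+1.5021 ≈ 0.2619
rotate P by −φ3: (0.1728, -0.1730, -0.3690)
  e−x'=0.0172;  (l²−L²−(e−x')²−y'²−z²)/2L = 0.1423
  √(A²+B²)=0.3694;  θ3 = -1.5243+1.1753 ≈ -0.3490

θ₁ = 1.3964, θ₂ = 0.2619, θ₃ = -0.3490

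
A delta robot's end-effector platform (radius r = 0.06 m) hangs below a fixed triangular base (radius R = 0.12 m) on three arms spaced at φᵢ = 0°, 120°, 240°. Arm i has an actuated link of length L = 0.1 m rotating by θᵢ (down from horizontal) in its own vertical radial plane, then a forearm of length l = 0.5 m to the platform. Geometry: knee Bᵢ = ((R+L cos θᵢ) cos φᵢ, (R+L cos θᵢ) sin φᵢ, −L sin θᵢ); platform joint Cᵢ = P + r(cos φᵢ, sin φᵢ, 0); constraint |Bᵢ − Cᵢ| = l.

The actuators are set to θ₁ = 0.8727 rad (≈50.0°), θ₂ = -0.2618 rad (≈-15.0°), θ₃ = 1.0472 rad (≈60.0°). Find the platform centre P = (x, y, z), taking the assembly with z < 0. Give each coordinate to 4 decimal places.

φ1=0.0°: virtual centre (0.1243, 0.0000, -0.0766), radius l
arm 2 at φ=120.0°: e+L cos θ2 = 0.1566;  S2 = (-0.0783, 0.1356, 0.0259)
arm 3 at φ=240.0°: e+L cos θ3 = 0.1100;  S3 = (-0.0550, -0.0953, -0.0866)
eliminate P² terms by subtracting sphere 1 from 2 and 3
linear system: -0.4051x+0.2712y = 0.0039−0.2050z; -0.3586x+-0.1905y = -0.0017−-0.0200z
Cramer: x(z) = -0.0016+0.1928z;  y(z) = 0.0119-0.4678z
into |P−S₁|² = l²: 1.2560z² + 0.0935z + -0.2282 = 0;  Δ = 1.1549;  z = -0.4651 or 0.3906 → z<0 root = -0.4651
x = -0.0912, y = 0.2295

(-0.0912, 0.2295, -0.4651)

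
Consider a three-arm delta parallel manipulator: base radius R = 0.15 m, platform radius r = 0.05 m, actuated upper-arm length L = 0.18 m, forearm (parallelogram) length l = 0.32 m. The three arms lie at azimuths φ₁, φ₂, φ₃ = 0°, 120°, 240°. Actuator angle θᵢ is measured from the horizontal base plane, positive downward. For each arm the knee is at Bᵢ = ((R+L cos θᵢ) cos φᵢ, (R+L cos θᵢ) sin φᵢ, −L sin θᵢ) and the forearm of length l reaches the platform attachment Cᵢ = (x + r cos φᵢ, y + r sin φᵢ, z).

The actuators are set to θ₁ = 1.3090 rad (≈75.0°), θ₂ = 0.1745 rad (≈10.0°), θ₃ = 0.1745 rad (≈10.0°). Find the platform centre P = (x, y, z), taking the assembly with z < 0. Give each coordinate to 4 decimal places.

O1 = (0.1466·cos0.0°, 0.1466·sin0.0°, -0.1739) = (0.1466, 0.0000, -0.1739)
arm 2 at φ=120.0°: (R−r)+L cos θ2 = 0.2773;  O2 = (-0.1386, 0.2401, -0.0313)
arm 3 at φ=240.0°: (R−r)+L cos θ3 = 0.2773;  O3 = (-0.1386, -0.2401, -0.0313)
|O₂|²−|O₁|² = 0.0261;  |O₃|²−|O₁|² = 0.0261
[-0.5704 0.4802 0.2852]·P = 0.0261;  [-0.5704 -0.4802 0.2852]·P = 0.0261
Cramer: x(z) = -0.0458+0.5000z;  y(z) = 0.0000-0.0000z
sphere 1 gives Az²+Bz+C=0 with A=1.2500, B=0.1553, C=-0.0352;  B²−4AC=0.1999;  roots -0.2410, 0.1167;  negative root z = -0.2410
x = -0.1663, y = 0.0000

(-0.1663, 0.0000, -0.2410)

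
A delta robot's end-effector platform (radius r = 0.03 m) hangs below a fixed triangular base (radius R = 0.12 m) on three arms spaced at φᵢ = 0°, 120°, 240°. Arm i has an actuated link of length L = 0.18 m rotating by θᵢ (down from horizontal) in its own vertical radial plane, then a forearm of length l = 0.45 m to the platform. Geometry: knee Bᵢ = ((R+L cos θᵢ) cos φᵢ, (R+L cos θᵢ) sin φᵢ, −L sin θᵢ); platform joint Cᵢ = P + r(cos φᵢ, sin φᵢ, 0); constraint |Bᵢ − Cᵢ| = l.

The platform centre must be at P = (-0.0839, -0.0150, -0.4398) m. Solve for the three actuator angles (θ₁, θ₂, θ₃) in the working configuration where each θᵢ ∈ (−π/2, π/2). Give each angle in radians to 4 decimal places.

rotate P by −φ1: (-0.0839, -0.0150, -0.4398)
  e−x'=0.1739;  (l²−L²−(e−x')²−y'²−z²)/2L = -0.1494
  θ1 = atan2(B,A) + arccos(C/0.4729) = 0.6980
φ2=120.0° → target in arm frame (0.0290, 0.0802)
  e−x'=0.0610;  (l²−L²−(e−x')²−y'²−z²)/2L = -0.0930
  θ2 = atan2(B,A) + arccos(C/0.4440) = 0.3489
φ3=240.0° → target in arm frame (0.0549, -0.0652)
  A=0.0351, B=-0.4398, C=(l²−L²−A²−y'²−z²)/(2L)=-0.0800
  γ=atan2(-0.4398,0.0351)=-1.4912;  ψ=arccos(-0.1813)=1.7531;  θ3=γ+ψ≈0.2619

θ₁ = 0.6980, θ₂ = 0.3489, θ₃ = 0.2619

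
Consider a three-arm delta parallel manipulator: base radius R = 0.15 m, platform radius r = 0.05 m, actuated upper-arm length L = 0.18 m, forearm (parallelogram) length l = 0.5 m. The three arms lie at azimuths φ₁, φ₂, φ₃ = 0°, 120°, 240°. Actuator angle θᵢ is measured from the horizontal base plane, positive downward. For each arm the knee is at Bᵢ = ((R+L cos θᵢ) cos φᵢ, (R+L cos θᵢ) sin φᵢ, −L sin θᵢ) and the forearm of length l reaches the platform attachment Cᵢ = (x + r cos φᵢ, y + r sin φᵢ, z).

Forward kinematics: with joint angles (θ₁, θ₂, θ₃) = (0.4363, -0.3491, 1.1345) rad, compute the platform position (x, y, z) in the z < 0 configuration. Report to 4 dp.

(0.0116, 0.2676, -0.4153)

S1 = (0.2631·cos0.0°, 0.2631·sin0.0°, -0.0761) = (0.2631, 0.0000, -0.0761)
S2 = (0.2691·cos120.0°, 0.2691·sin120.0°, 0.0616) = (-0.1346, 0.2331, 0.0616)
φ3=240.0°: virtual centre (-0.0880, -0.1525, -0.1631), radius l
eliminate P² terms by subtracting sphere 1 from 2 and 3
[-0.7954 0.4662 0.2753]·P = 0.0012;  [-0.7023 -0.3050 -0.1741]·P = -0.0174
Cramer: x(z) = 0.0136+0.0049z;  y(z) = 0.0258-0.5822z
into |P−S₁|² = l²: 1.3390z² + 0.1197z + -0.1813 = 0;  Δ = 0.9853;  z = -0.4153 or 0.3260 → z<0 root = -0.4153
x = 0.0116, y = 0.2676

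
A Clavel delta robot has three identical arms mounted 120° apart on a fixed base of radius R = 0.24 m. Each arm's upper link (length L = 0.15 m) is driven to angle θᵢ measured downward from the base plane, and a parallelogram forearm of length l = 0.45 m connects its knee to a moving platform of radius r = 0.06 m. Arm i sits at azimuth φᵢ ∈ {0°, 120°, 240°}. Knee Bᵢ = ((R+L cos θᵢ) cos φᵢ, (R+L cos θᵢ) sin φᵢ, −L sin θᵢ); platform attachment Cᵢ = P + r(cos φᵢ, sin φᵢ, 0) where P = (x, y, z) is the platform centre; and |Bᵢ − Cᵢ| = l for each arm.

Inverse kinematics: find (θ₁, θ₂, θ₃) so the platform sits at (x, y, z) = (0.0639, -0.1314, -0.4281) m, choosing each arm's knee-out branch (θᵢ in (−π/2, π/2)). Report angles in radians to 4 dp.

φ1=0.0° → target in arm frame (0.0639, -0.1314)
  A cos θ + B sin θ = C:  0.1161·cos θ + -0.4281·sin θ = -0.1134
  γ=atan2(-0.4281,0.1161)=-1.3060;  ψ=arccos(-0.2556)=1.8293;  θ1=γ+ψ≈0.5233
φ2=120.0° → target in arm frame (-0.1457, 0.0104)
  e−x'=0.3257;  (l²−L²−(e−x')²−y'²−z²)/2L = -0.3650
  γ=atan2(-0.4281,0.3257)=-0.9203;  ψ=arccos(-0.6784)=2.3164;  θ2=γ+ψ≈1.3961
φ3=240.0° → target in arm frame (0.0818, 0.1210)
  A cos θ + B sin θ = C:  0.0982·cos θ + -0.4281·sin θ = -0.0918
  θ3 = atan2(B,A) + arccos(C/0.4392) = 0.4361

θ₁ = 0.5233, θ₂ = 1.3961, θ₃ = 0.4361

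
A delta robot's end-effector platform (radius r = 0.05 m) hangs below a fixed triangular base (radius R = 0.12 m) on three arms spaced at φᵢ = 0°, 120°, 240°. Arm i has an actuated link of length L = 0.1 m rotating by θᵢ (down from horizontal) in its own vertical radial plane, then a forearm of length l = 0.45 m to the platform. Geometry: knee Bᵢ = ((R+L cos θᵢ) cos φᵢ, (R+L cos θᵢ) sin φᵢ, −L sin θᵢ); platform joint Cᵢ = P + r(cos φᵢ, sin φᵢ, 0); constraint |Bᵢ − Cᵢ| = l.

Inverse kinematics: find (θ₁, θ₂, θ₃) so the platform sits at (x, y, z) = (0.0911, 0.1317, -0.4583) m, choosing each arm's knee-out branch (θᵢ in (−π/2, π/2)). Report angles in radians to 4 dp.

rotate P by −φ1: (0.0911, 0.1317, -0.4583)
  e−x'=-0.0211;  (l²−L²−(e−x')²−y'²−z²)/2L = -0.1766
  γ=atan2(-0.4583,-0.0211)=-1.6168;  ψ=arccos(-0.3850)=1.9660;  θ1=γ+ψ≈0.3492
φ2=120.0° → target in arm frame (0.0685, -0.1447)
  A=0.0015, B=-0.4583, C=(l²−L²−A²−y'²−z²)/(2L)=-0.1925
  γ=atan2(-0.4583,0.0015)=-1.5675;  ψ=arccos(-0.4199)=2.0042;  θ2=γ+ψ≈0.4366
arm 3 (φ=240.0°): x'=-0.1596, y'=0.0130
  e−x'=0.2296;  (l²−L²−(e−x')²−y'²−z²)/2L = -0.3521
  √(A²+B²)=0.5126;  θ3 = -1.1064+2.3281 ≈ 1.2218

θ₁ = 0.3492, θ₂ = 0.4366, θ₃ = 1.2218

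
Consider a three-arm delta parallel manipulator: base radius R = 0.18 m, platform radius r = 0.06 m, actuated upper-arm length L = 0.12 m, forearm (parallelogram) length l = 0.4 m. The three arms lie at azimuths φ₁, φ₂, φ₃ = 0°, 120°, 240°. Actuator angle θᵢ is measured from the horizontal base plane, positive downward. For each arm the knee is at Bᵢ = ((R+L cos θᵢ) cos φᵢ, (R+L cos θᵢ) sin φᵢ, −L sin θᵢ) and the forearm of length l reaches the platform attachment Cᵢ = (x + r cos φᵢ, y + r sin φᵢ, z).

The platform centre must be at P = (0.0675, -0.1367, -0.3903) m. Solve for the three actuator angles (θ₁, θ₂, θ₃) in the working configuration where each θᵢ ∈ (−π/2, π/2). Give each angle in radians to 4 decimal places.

arm 1 (φ=0.0°): x'=0.0675, y'=-0.1367
  A cos θ + B sin θ = C:  0.0525·cos θ + -0.3903·sin θ = -0.1174
  γ=atan2(-0.3903,0.0525)=-1.4371;  ψ=arccos(-0.2981)=1.8735;  θ1=γ+ψ≈0.4364
arm 2 (φ=120.0°): x'=-0.1521, y'=0.0099
  A=0.2721, B=-0.3903, C=(l²−L²−A²−y'²−z²)/(2L)=-0.3370
  √(A²+B²)=0.4758;  θ2 = -0.9619+2.3580 ≈ 1.3960
φ3=240.0° → target in arm frame (0.0846, 0.1268)
  e−x'=0.0354;  (l²−L²−(e−x')²−y'²−z²)/2L = -0.1003
  θ3 = atan2(B,A) + arccos(C/0.3919) = 0.3491

θ₁ = 0.4364, θ₂ = 1.3960, θ₃ = 0.3491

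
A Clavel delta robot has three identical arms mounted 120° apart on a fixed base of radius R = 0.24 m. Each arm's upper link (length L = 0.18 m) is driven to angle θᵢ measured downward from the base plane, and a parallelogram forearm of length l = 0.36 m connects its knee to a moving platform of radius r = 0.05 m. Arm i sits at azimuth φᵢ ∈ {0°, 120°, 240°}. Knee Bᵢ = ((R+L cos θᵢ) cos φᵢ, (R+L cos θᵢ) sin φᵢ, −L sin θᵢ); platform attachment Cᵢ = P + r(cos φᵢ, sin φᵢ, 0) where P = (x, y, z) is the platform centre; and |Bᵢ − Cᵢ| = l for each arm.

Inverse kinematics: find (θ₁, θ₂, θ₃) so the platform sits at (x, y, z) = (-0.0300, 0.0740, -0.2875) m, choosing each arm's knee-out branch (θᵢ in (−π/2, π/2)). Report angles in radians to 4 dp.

rotate P by −φ1: (-0.0300, 0.0740, -0.2875)
  A cos θ + B sin θ = C:  0.2200·cos θ + -0.2875·sin θ = -0.1093
  √(A²+B²)=0.3620;  θ1 = -0.9176+1.8774 ≈ 0.9597
arm 2 (φ=120.0°): x'=0.0791, y'=-0.0110
  A cos θ + B sin θ = C:  0.1109·cos θ + -0.2875·sin θ = 0.0059
  γ=atan2(-0.2875,0.1109)=-1.2026;  ψ=arccos(0.0191)=1.5517;  θ2=γ+ψ≈0.3491
arm 3 (φ=240.0°): x'=-0.0491, y'=-0.0630
  A=0.2391, B=-0.2875, C=(l²−L²−A²−y'²−z²)/(2L)=-0.1294
  √(A²+B²)=0.3739;  θ3 = -0.8771+1.9242 ≈ 1.0471

θ₁ = 0.9597, θ₂ = 0.3491, θ₃ = 1.0471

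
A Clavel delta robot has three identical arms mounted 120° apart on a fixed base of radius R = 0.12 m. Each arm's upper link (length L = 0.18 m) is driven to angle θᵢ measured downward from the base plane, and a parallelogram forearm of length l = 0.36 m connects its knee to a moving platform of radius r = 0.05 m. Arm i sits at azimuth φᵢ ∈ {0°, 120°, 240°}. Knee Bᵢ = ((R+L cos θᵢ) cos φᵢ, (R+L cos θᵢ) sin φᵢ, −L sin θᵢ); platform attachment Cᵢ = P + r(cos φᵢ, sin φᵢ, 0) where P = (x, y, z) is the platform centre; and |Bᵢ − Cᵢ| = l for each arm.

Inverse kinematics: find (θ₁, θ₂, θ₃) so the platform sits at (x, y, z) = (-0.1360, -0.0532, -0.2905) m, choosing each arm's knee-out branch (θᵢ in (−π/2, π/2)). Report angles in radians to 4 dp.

φ1=0.0° → target in arm frame (-0.1360, -0.0532)
  A=0.2060, B=-0.2905, C=(l²−L²−A²−y'²−z²)/(2L)=-0.0902
  √(A²+B²)=0.3561;  θ1 = -0.9540+1.8267 ≈ 0.8728
arm 2 (φ=120.0°): x'=0.0219, y'=0.1444
  A=0.0481, B=-0.2905, C=(l²−L²−A²−y'²−z²)/(2L)=-0.0287
  γ=atan2(-0.2905,0.0481)=-1.4068;  ψ=arccos(-0.0976)=1.6686;  θ2=γ+ψ≈0.2618
φ3=240.0° → target in arm frame (0.1141, -0.0912)
  A=-0.0441, B=-0.2905, C=(l²−L²−A²−y'²−z²)/(2L)=0.0071
  γ=atan2(-0.2905,-0.0441)=-1.7214;  ψ=arccos(0.0241)=1.5467;  θ3=γ+ψ≈-0.1747

θ₁ = 0.8728, θ₂ = 0.2618, θ₃ = -0.1747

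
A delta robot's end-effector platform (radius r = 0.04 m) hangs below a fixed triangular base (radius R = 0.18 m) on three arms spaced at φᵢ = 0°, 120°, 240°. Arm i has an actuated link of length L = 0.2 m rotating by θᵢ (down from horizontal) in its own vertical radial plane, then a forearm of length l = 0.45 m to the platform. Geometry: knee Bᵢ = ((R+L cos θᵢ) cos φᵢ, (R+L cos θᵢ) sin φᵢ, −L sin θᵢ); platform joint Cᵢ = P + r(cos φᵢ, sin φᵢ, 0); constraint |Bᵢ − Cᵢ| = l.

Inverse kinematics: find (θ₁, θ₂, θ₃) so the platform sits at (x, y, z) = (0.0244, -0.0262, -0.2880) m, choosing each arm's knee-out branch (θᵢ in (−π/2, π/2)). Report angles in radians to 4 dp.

arm 1 (φ=0.0°): x'=0.0244, y'=-0.0262
  A=0.1156, B=-0.2880, C=(l²−L²−A²−y'²−z²)/(2L)=0.1638
  θ1 = atan2(B,A) + arccos(C/0.3103) = -0.1742
φ2=120.0° → target in arm frame (-0.0349, -0.0080)
  A=0.1749, B=-0.2880, C=(l²−L²−A²−y'²−z²)/(2L)=0.1223
  √(A²+B²)=0.3369;  θ2 = -1.0251+1.1995 ≈ 0.1744
rotate P by −φ3: (0.0105, 0.0342, -0.2880)
  A cos θ + B sin θ = C:  0.1295·cos θ + -0.2880·sin θ = 0.1540
  γ=atan2(-0.2880,0.1295)=-1.1482;  ψ=arccos(0.4878)=1.0613;  θ3=γ+ψ≈-0.0869

θ₁ = -0.1742, θ₂ = 0.1744, θ₃ = -0.0869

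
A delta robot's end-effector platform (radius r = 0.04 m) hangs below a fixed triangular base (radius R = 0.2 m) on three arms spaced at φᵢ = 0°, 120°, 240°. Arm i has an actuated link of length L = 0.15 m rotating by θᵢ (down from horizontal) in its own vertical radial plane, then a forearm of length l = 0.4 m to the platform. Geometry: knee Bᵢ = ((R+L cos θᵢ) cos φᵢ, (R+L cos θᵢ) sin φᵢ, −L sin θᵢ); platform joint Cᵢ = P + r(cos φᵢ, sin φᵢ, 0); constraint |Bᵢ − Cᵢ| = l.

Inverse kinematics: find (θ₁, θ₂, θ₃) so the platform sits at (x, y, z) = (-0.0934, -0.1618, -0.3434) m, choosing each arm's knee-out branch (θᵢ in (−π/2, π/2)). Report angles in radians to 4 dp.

arm 1 (φ=0.0°): x'=-0.0934, y'=-0.1618
  e−x'=0.2534;  (l²−L²−(e−x')²−y'²−z²)/2L = -0.2360
  γ=atan2(-0.3434,0.2534)=-0.9351;  ψ=arccos(-0.5531)=2.1569;  θ1=γ+ψ≈1.2218
φ2=120.0° → target in arm frame (-0.0934, 0.1618)
  e−x'=0.2534;  (l²−L²−(e−x')²−y'²−z²)/2L = -0.2361
  √(A²+B²)=0.4268;  θ2 = -0.9350+2.1569 ≈ 1.2219
φ3=240.0° → target in arm frame (0.1868, 0.0000)
  A cos θ + B sin θ = C:  -0.0268·cos θ + -0.3434·sin θ = 0.0629
  θ3 = atan2(B,A) + arccos(C/0.3444) = -0.2615

θ₁ = 1.2218, θ₂ = 1.2219, θ₃ = -0.2615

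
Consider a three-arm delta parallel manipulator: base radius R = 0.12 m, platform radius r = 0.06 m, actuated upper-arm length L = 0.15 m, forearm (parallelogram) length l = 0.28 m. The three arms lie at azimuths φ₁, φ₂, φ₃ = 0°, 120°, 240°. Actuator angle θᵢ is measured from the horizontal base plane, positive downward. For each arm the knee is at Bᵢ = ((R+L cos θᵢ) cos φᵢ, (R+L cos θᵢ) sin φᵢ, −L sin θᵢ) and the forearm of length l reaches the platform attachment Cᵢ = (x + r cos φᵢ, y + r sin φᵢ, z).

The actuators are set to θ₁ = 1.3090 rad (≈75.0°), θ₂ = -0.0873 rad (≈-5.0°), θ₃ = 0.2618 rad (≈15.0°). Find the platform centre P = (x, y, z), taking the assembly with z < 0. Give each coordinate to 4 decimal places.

arm 1 at φ=0.0°: e+L cos θ1 = 0.0988;  O1 = (0.0988, 0.0000, -0.1449)
φ2=120.0°: virtual centre (-0.1047, 0.1814, 0.0131), radius l
φ3=240.0°: virtual centre (-0.1024, -0.1774, -0.0388), radius l
subtract pairs → two planes through P
[-0.4071 0.3627 0.3159]·P = 0.0133;  [-0.4025 -0.3549 0.2121]·P = 0.0127
det = 0.2905;  x = -0.0321+0.6509z,  y = 0.0006+-0.1405z
sphere 1 gives Az²+Bz+C=0 with A=1.4434, B=0.1192, C=-0.0403;  B²−4AC=0.2467;  roots -0.2133, 0.1308;  negative root z = -0.2133
x = -0.1710, y = 0.0305

(-0.1710, 0.0305, -0.2133)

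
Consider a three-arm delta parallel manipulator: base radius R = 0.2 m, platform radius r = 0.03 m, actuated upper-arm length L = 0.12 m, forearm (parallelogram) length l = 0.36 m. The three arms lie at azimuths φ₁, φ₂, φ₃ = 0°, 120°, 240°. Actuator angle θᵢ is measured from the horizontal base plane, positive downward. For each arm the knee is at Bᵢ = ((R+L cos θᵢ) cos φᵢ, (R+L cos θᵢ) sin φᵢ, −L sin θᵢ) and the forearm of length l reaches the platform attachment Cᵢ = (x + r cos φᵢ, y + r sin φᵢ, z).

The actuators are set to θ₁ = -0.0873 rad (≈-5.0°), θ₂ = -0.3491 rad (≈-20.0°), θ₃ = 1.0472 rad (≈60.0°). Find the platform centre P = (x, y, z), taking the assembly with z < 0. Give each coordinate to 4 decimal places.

arm 1 at φ=0.0°: (R−r)+L cos θ1 = 0.2895;  O1 = (0.2895, 0.0000, 0.0105)
φ2=120.0°: virtual centre (-0.1414, 0.2449, 0.0410), radius l
arm 3 at φ=240.0°: (R−r)+L cos θ3 = 0.2300;  O3 = (-0.1150, -0.1992, -0.1039)
eliminate P² terms by subtracting sphere 1 from 2 and 3
linear system: -0.8618x+0.4898y = -0.0023−0.0612z; -0.8091x+-0.3984y = -0.0202−-0.2288z
det = 0.7396;  x = 0.0146+-0.1185z,  y = 0.0211+-0.3335z
quadratic in z: (1.1253)z²+(0.0302)z+(-0.0535)=0, √Δ=0.4916 → z ∈ {-0.2318, 0.2050}; z = -0.2318 (taking z<0)
x = 0.0421, y = 0.0984

(0.0421, 0.0984, -0.2318)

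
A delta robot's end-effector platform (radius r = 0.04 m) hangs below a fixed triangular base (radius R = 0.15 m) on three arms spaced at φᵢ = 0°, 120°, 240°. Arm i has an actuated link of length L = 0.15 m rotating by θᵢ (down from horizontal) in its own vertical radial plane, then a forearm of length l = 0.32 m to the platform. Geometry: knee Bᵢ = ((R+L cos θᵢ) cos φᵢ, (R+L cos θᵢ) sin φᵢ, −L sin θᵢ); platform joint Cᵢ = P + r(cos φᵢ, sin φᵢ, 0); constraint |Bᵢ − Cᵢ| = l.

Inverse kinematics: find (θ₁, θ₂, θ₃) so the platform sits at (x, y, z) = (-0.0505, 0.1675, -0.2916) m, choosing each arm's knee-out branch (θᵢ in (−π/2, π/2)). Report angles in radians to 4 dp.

φ1=0.0° → target in arm frame (-0.0505, 0.1675)
  e−x'=0.1605;  (l²−L²−(e−x')²−y'²−z²)/2L = -0.1965
  γ=atan2(-0.2916,0.1605)=-1.0676;  ψ=arccos(-0.5903)=2.2023;  θ1=γ+ψ≈1.1346
rotate P by −φ2: (0.1703, -0.0400, -0.2916)
  A cos θ + B sin θ = C:  -0.0603·cos θ + -0.2916·sin θ = -0.0346
  √(A²+B²)=0.2978;  θ2 = -1.7747+1.6871 ≈ -0.0876
φ3=240.0° → target in arm frame (-0.1198, -0.1275)
  e−x'=0.2298;  (l²−L²−(e−x')²−y'²−z²)/2L = -0.2473
  γ=atan2(-0.2916,0.2298)=-0.9034;  ψ=arccos(-0.6661)=2.2998;  θ3=γ+ψ≈1.3965

θ₁ = 1.1346, θ₂ = -0.0876, θ₃ = 1.3965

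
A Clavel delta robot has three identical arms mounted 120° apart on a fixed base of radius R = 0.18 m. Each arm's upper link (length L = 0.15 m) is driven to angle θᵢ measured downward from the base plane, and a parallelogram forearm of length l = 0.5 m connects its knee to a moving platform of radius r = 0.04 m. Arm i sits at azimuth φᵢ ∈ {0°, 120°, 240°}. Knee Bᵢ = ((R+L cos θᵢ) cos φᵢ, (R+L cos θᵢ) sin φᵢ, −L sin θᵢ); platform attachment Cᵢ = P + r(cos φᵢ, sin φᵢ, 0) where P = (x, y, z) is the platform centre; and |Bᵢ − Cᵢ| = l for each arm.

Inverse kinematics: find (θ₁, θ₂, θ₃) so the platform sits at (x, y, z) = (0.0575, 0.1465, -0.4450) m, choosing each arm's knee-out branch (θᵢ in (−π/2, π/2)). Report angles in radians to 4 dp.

rotate P by −φ1: (0.0575, 0.1465, -0.4450)
  A cos θ + B sin θ = C:  0.0825·cos θ + -0.4450·sin θ = 0.0040
  √(A²+B²)=0.4526;  θ1 = -1.3875+1.5619 ≈ 0.1744
rotate P by −φ2: (0.0981, -0.1230, -0.4450)
  A cos θ + B sin θ = C:  0.0419·cos θ + -0.4450·sin θ = 0.0419
  θ2 = atan2(B,A) + arccos(C/0.4470) = -0.0001
rotate P by −φ3: (-0.1556, -0.0235, -0.4450)
  A=0.2956, B=-0.4450, C=(l²−L²−A²−y'²−z²)/(2L)=-0.1949
  √(A²+B²)=0.5342;  θ3 = -0.9844+1.9442 ≈ 0.9598

θ₁ = 0.1744, θ₂ = -0.0001, θ₃ = 0.9598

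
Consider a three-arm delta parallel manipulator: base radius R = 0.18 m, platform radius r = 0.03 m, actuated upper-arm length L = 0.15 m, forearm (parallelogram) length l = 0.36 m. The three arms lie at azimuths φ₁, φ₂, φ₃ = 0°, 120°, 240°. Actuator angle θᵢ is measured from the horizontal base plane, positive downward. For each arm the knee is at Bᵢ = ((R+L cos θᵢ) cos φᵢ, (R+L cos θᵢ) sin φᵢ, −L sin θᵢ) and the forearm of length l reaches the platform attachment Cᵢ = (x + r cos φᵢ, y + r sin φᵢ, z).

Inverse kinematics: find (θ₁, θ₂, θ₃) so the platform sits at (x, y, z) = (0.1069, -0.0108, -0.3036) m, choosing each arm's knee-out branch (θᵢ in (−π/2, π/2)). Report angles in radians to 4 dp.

θ₁ = -0.0003, θ₂ = 0.9596, θ₃ = 0.8727

φ1=0.0° → target in arm frame (0.1069, -0.0108)
  A cos θ + B sin θ = C:  0.0431·cos θ + -0.3036·sin θ = 0.0432
  θ1 = atan2(B,A) + arccos(C/0.3066) = -0.0003
rotate P by −φ2: (-0.0628, -0.0872, -0.3036)
  A=0.2128, B=-0.3036, C=(l²−L²−A²−y'²−z²)/(2L)=-0.1265
  γ=atan2(-0.3036,0.2128)=-0.9594;  ψ=arccos(-0.3413)=1.9191;  θ2=γ+ψ≈0.9596
rotate P by −φ3: (-0.0441, 0.0980, -0.3036)
  e−x'=0.1941;  (l²−L²−(e−x')²−y'²−z²)/2L = -0.1078
  γ=atan2(-0.3036,0.1941)=-1.0020;  ψ=arccos(-0.2992)=1.8747;  θ3=γ+ψ≈0.8727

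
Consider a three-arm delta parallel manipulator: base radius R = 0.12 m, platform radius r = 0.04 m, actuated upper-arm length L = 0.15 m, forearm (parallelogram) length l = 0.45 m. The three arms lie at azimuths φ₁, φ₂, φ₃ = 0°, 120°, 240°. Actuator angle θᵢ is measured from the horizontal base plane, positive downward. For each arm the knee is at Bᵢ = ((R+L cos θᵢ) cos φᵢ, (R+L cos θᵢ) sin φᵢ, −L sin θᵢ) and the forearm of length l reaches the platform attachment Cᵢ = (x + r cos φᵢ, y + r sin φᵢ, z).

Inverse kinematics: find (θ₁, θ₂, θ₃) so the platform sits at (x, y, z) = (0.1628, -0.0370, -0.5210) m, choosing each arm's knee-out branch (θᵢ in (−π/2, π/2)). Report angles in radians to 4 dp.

θ₁ = 0.5236, θ₂ = 1.3965, θ₃ = 1.2218

rotate P by −φ1: (0.1628, -0.0370, -0.5210)
  e−x'=-0.0828;  (l²−L²−(e−x')²−y'²−z²)/2L = -0.3322
  √(A²+B²)=0.5275;  θ1 = -1.7284+2.2520 ≈ 0.5236
arm 2 (φ=120.0°): x'=-0.1134, y'=-0.1225
  A cos θ + B sin θ = C:  0.1934·cos θ + -0.5210·sin θ = -0.4795
  √(A²+B²)=0.5558;  θ2 = -1.2153+2.6117 ≈ 1.3965
rotate P by −φ3: (-0.0494, 0.1595, -0.5210)
  A cos θ + B sin θ = C:  0.1294·cos θ + -0.5210·sin θ = -0.4454
  θ3 = atan2(B,A) + arccos(C/0.5368) = 1.2218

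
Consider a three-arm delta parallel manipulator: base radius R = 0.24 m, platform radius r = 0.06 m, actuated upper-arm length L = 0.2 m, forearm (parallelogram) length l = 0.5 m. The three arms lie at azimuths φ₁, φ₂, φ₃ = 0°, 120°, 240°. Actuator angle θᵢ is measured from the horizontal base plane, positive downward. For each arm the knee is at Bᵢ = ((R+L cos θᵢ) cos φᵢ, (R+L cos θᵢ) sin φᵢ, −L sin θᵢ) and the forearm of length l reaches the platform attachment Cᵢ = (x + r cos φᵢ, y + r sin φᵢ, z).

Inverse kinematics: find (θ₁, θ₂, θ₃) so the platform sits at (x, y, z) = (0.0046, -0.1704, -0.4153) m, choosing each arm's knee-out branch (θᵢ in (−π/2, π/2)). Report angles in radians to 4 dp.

θ₁ = 0.5235, θ₂ = 1.0472, θ₃ = -0.0876

arm 1 (φ=0.0°): x'=0.0046, y'=-0.1704
  A=0.1754, B=-0.4153, C=(l²−L²−A²−y'²−z²)/(2L)=-0.0557
  √(A²+B²)=0.4508;  θ1 = -1.1712+1.6946 ≈ 0.5235
rotate P by −φ2: (-0.1499, 0.0812, -0.4153)
  A=0.3299, B=-0.4153, C=(l²−L²−A²−y'²−z²)/(2L)=-0.1947
  √(A²+B²)=0.5304;  θ2 = -0.8995+1.9467 ≈ 1.0472
rotate P by −φ3: (0.1453, 0.0892, -0.4153)
  e−x'=0.0347;  (l²−L²−(e−x')²−y'²−z²)/2L = 0.0709
  √(A²+B²)=0.4167;  θ3 = -1.4874+1.3998 ≈ -0.0876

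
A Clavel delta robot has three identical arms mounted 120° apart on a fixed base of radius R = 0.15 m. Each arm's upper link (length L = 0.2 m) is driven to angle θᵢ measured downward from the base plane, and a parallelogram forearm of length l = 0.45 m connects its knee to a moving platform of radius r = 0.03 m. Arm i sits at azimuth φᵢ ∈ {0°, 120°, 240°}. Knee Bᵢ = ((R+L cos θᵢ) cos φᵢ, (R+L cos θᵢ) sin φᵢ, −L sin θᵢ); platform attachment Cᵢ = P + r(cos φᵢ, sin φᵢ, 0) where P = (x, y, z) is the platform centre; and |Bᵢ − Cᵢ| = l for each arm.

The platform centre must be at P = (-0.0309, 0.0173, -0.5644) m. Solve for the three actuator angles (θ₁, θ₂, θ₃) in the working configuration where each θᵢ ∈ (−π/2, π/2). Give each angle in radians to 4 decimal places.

rotate P by −φ1: (-0.0309, 0.0173, -0.5644)
  A cos θ + B sin θ = C:  0.1509·cos θ + -0.5644·sin θ = -0.4478
  √(A²+B²)=0.5842;  θ1 = -1.3095+2.4441 ≈ 1.1346
φ2=120.0° → target in arm frame (0.0304, 0.0181)
  A cos θ + B sin θ = C:  0.0896·cos θ + -0.5644·sin θ = -0.4110
  θ2 = atan2(B,A) + arccos(C/0.5715) = 0.9600
rotate P by −φ3: (0.0005, -0.0354, -0.5644)
  A=0.1195, B=-0.5644, C=(l²−L²−A²−y'²−z²)/(2L)=-0.4290
  √(A²+B²)=0.5769;  θ3 = -1.3621+2.4092 ≈ 1.0471

θ₁ = 1.1346, θ₂ = 0.9600, θ₃ = 1.0471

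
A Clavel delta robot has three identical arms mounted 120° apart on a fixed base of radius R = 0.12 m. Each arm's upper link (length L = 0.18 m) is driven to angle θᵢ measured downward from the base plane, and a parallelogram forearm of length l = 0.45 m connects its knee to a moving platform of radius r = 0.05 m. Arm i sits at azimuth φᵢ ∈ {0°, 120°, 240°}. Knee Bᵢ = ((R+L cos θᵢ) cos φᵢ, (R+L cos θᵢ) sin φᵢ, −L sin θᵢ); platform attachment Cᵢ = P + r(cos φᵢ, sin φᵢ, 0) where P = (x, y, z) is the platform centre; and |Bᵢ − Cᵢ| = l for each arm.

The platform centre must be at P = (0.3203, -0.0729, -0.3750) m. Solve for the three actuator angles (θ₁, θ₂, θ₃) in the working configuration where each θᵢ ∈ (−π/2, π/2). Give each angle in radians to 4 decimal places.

arm 1 (φ=0.0°): x'=0.3203, y'=-0.0729
  A cos θ + B sin θ = C:  -0.2503·cos θ + -0.3750·sin θ = -0.1069
  γ=atan2(-0.3750,-0.2503)=-2.1594;  ψ=arccos(-0.2371)=1.8102;  θ1=γ+ψ≈-0.3491
φ2=120.0° → target in arm frame (-0.2233, -0.2409)
  A=0.2933, B=-0.3750, C=(l²−L²−A²−y'²−z²)/(2L)=-0.3183
  θ2 = atan2(B,A) + arccos(C/0.4761) = 1.3961
rotate P by −φ3: (-0.0970, 0.3138, -0.3750)
  A=0.1670, B=-0.3750, C=(l²−L²−A²−y'²−z²)/(2L)=-0.2692
  √(A²+B²)=0.4105;  θ3 = -1.1518+2.2860 ≈ 1.1342

θ₁ = -0.3491, θ₂ = 1.3961, θ₃ = 1.1342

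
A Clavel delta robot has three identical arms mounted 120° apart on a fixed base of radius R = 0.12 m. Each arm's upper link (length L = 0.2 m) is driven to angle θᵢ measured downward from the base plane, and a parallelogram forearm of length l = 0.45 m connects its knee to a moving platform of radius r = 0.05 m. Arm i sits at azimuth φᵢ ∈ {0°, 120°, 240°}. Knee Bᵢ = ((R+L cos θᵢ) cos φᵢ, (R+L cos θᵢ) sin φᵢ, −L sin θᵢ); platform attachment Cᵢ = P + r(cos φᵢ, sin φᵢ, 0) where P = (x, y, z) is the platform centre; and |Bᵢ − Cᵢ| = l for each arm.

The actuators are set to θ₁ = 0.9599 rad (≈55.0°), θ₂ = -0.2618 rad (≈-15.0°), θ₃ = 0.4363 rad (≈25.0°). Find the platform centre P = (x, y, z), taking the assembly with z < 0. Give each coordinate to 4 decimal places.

O1 = (0.1847·cos0.0°, 0.1847·sin0.0°, -0.1638) = (0.1847, 0.0000, -0.1638)
O2 = (0.2632·cos120.0°, 0.2632·sin120.0°, 0.0518) = (-0.1316, 0.2279, 0.0518)
O3 = (0.2513·cos240.0°, 0.2513·sin240.0°, -0.0845) = (-0.1256, -0.2176, -0.0845)
subtract pairs → two planes through P
[-0.6326 0.4559 0.4312]·P = 0.0110;  [-0.6207 -0.4352 0.1586]·P = 0.0093
Cramer: x(z) = -0.0162+0.4656z;  y(z) = 0.0017-0.2997z
quadratic in z: (1.3066)z²+(0.1396)z+(-0.1353)=0, √Δ=0.8524 → z ∈ {-0.3796, 0.2728}; z = -0.3796 (taking z<0)
x = -0.1929, y = 0.1154

(-0.1929, 0.1154, -0.3796)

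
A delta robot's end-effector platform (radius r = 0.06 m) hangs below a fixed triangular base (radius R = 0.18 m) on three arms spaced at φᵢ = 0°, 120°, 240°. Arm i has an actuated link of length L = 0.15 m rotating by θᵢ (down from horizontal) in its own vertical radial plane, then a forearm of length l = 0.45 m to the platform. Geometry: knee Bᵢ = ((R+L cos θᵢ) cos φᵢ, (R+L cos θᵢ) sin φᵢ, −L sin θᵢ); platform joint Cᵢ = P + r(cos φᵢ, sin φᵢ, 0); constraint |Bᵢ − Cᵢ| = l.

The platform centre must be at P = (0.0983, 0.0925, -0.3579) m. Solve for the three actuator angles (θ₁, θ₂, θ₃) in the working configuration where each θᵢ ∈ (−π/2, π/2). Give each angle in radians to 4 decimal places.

arm 1 (φ=0.0°): x'=0.0983, y'=0.0925
  A cos θ + B sin θ = C:  0.0217·cos θ + -0.3579·sin θ = 0.1429
  √(A²+B²)=0.3586;  θ1 = -1.5102+1.1608 ≈ -0.3495
arm 2 (φ=120.0°): x'=0.0310, y'=-0.1314
  A cos θ + B sin θ = C:  0.0890·cos θ + -0.3579·sin θ = 0.0891
  √(A²+B²)=0.3688;  θ2 = -1.3270+1.3269 ≈ -0.0001
φ3=240.0° → target in arm frame (-0.1293, 0.0389)
  A=0.2493, B=-0.3579, C=(l²−L²−A²−y'²−z²)/(2L)=-0.0391
  γ=atan2(-0.3579,0.2493)=-0.9625;  ψ=arccos(-0.0897)=1.6606;  θ3=γ+ψ≈0.6981

θ₁ = -0.3495, θ₂ = -0.0001, θ₃ = 0.6981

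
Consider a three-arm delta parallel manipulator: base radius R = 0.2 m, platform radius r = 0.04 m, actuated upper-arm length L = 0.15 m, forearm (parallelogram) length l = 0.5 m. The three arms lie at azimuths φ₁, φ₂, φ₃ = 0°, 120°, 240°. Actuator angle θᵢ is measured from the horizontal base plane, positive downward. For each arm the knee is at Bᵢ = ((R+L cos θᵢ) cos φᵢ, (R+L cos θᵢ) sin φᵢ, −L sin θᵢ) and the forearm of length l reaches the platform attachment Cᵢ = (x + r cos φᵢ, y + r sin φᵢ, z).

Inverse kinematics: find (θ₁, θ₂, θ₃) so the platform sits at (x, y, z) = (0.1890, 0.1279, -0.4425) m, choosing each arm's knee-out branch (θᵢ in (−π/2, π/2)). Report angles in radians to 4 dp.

θ₁ = -0.1746, θ₂ = 0.6106, θ₃ = 1.3960

rotate P by −φ1: (0.1890, 0.1279, -0.4425)
  A cos θ + B sin θ = C:  -0.0290·cos θ + -0.4425·sin θ = 0.0483
  θ1 = atan2(B,A) + arccos(C/0.4434) = -0.1746
φ2=120.0° → target in arm frame (0.0163, -0.2276)
  A=0.1437, B=-0.4425, C=(l²−L²−A²−y'²−z²)/(2L)=-0.1359
  θ2 = atan2(B,A) + arccos(C/0.4653) = 0.6106
φ3=240.0° → target in arm frame (-0.2053, 0.0997)
  A=0.3653, B=-0.4425, C=(l²−L²−A²−y'²−z²)/(2L)=-0.3722
  √(A²+B²)=0.5738;  θ3 = -0.8807+2.2767 ≈ 1.3960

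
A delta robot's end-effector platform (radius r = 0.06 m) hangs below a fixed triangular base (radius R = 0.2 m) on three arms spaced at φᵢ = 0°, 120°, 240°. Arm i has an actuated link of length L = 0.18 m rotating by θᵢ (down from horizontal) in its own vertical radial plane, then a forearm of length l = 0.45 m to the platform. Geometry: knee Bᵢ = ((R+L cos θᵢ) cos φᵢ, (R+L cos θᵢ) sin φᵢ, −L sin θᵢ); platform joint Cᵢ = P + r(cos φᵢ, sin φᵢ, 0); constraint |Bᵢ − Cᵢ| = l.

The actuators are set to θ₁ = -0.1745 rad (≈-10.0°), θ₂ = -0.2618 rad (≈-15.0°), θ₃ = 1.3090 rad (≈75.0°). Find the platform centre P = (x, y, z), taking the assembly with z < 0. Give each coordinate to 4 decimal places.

centre 1 = (0.3173·cos0.0°, 0.3173·sin0.0°, 0.0313) = (0.3173, 0.0000, 0.0313)
arm 2 at φ=120.0°: e+L cos θ2 = 0.3139;  centre 2 = (-0.1569, 0.2718, 0.0466)
φ3=240.0°: virtual centre (-0.0933, -0.1616, -0.1739), radius l
|centre ₂|²−|centre ₁|² = -0.0010;  |centre ₃|²−|centre ₁|² = -0.0366
linear system: -0.9484x+0.5436y = -0.0010−0.0307z; -0.8211x+-0.3232y = -0.0366−-0.4102z
Cramer: x(z) = 0.0268-0.2830z;  y(z) = 0.0451-0.5502z
sphere 1 gives Az²+Bz+C=0 with A=1.3829, B=0.0523, C=-0.1151;  B²−4AC=0.6396;  roots -0.3081, 0.2702;  negative root z = -0.3081
x = 0.1140, y = 0.2146

(0.1140, 0.2146, -0.3081)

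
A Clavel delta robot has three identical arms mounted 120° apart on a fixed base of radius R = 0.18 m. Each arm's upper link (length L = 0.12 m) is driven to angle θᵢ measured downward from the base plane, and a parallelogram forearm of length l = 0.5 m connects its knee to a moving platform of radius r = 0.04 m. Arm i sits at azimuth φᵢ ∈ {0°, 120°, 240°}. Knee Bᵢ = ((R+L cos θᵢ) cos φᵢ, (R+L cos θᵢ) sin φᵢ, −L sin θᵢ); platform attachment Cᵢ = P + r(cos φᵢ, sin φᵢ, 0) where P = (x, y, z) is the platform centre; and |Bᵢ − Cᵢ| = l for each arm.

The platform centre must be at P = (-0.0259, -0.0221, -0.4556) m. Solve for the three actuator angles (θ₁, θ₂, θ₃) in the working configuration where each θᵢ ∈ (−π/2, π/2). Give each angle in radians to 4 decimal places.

θ₁ = 0.3491, θ₂ = 0.2623, θ₃ = 0.0874

φ1=0.0° → target in arm frame (-0.0259, -0.0221)
  e−x'=0.1659;  (l²−L²−(e−x')²−y'²−z²)/2L = 0.0001
  γ=atan2(-0.4556,0.1659)=-1.2216;  ψ=arccos(0.0001)=1.5706;  θ1=γ+ψ≈0.3491
arm 2 (φ=120.0°): x'=-0.0062, y'=0.0335
  e−x'=0.1462;  (l²−L²−(e−x')²−y'²−z²)/2L = 0.0231
  γ=atan2(-0.4556,0.1462)=-1.2603;  ψ=arccos(0.0482)=1.5226;  θ2=γ+ψ≈0.2623
rotate P by −φ3: (0.0321, -0.0114, -0.4556)
  A cos θ + B sin θ = C:  0.1079·cos θ + -0.4556·sin θ = 0.0677
  θ3 = atan2(B,A) + arccos(C/0.4682) = 0.0874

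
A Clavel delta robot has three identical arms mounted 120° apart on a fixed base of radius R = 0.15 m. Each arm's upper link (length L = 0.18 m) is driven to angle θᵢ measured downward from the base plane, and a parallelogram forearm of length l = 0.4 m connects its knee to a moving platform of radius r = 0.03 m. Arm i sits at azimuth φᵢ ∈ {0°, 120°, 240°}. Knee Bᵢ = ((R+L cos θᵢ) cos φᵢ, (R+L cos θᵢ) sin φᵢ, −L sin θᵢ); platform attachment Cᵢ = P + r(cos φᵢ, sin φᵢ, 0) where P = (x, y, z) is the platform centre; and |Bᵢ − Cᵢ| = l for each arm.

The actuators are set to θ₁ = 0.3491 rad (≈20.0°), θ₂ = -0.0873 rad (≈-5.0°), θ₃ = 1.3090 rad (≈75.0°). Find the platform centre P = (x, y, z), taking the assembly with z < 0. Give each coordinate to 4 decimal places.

(0.0588, 0.1997, -0.3205)

arm 1 at φ=0.0°: e+L cos θ1 = 0.2891;  O1 = (0.2891, 0.0000, -0.0616)
arm 2 at φ=120.0°: e+L cos θ2 = 0.2993;  O2 = (-0.1497, 0.2592, 0.0157)
arm 3 at φ=240.0°: e+L cos θ3 = 0.1666;  O3 = (-0.0833, -0.1443, -0.1739)
subtract pairs → two planes through P
[-0.8776 0.5184 0.1545]·P = 0.0024;  [-0.7449 -0.2885 -0.2246]·P = -0.0294
Cramer: x(z) = 0.0227-0.1124z;  y(z) = 0.0432-0.4883z
sphere 1 gives Az²+Bz+C=0 with A=1.2511, B=0.1408, C=-0.0834;  B²−4AC=0.4371;  roots -0.3205, 0.2079;  negative root z = -0.3205
x = 0.0588, y = 0.1997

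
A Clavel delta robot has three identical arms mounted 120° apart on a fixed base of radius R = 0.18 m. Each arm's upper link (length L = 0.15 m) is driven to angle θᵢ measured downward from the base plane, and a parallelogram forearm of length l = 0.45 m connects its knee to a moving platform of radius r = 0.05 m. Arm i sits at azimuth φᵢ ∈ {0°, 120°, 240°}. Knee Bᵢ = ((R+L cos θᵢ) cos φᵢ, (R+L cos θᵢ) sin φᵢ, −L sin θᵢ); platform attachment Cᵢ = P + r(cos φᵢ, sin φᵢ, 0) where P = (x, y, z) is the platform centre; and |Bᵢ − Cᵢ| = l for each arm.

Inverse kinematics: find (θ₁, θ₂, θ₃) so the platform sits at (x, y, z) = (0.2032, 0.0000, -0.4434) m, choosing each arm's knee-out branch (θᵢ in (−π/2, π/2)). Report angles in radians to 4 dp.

θ₁ = 0.0000, θ₂ = 1.2215, θ₃ = 1.2215

rotate P by −φ1: (0.2032, 0.0000, -0.4434)
  A cos θ + B sin θ = C:  -0.0732·cos θ + -0.4434·sin θ = -0.0732
  θ1 = atan2(B,A) + arccos(C/0.4494) = 0.0000
arm 2 (φ=120.0°): x'=-0.1016, y'=-0.1760
  A cos θ + B sin θ = C:  0.2316·cos θ + -0.4434·sin θ = -0.3374
  √(A²+B²)=0.5002;  θ2 = -1.0894+2.3110 ≈ 1.2215
rotate P by −φ3: (-0.1016, 0.1760, -0.4434)
  A=0.2316, B=-0.4434, C=(l²−L²−A²−y'²−z²)/(2L)=-0.3374
  γ=atan2(-0.4434,0.2316)=-1.0894;  ψ=arccos(-0.6744)=2.3110;  θ3=γ+ψ≈1.2215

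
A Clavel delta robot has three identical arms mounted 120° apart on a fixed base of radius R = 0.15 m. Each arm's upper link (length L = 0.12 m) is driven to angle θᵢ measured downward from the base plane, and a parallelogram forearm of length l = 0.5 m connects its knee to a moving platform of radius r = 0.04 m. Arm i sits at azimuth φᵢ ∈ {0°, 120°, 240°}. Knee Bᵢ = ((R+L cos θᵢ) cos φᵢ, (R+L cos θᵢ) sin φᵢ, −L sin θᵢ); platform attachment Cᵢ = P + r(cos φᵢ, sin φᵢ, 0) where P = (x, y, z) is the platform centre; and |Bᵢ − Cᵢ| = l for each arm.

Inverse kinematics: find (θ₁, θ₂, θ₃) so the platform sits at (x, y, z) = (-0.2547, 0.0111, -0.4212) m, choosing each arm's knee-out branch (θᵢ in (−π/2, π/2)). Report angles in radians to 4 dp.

arm 1 (φ=0.0°): x'=-0.2547, y'=0.0111
  e−x'=0.3647;  (l²−L²−(e−x')²−y'²−z²)/2L = -0.3122
  √(A²+B²)=0.5571;  θ1 = -0.8572+2.1657 ≈ 1.3085
arm 2 (φ=120.0°): x'=0.1370, y'=0.2150
  A=-0.0270, B=-0.4212, C=(l²−L²−A²−y'²−z²)/(2L)=0.0468
  θ2 = atan2(B,A) + arccos(C/0.4221) = -0.1750
rotate P by −φ3: (0.1177, -0.2261, -0.4212)
  e−x'=-0.0077;  (l²−L²−(e−x')²−y'²−z²)/2L = 0.0292
  √(A²+B²)=0.4213;  θ3 = -1.5892+1.5015 ≈ -0.0876

θ₁ = 1.3085, θ₂ = -0.1750, θ₃ = -0.0876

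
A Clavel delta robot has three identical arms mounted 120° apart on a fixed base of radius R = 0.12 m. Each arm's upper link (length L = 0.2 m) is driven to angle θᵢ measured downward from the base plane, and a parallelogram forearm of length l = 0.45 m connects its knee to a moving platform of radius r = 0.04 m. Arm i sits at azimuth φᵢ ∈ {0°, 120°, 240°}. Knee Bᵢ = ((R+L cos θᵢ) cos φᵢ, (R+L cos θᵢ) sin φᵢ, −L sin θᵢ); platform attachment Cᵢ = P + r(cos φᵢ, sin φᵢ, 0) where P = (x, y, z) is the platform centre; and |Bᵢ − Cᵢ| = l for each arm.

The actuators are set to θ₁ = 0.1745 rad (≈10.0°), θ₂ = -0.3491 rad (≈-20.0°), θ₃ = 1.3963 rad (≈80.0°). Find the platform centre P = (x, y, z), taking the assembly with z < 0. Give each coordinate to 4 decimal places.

arm 1 at φ=0.0°: (R−r)+L cos θ1 = 0.2770;  S1 = (0.2770, 0.0000, -0.0347)
arm 2 at φ=120.0°: (R−r)+L cos θ2 = 0.2679;  S2 = (-0.1340, 0.2320, 0.0684)
S3 = (0.1147·cos240.0°, 0.1147·sin240.0°, -0.1970) = (-0.0574, -0.0994, -0.1970)
|S₂|²−|S₁|² = -0.0014;  |S₃|²−|S₁|² = -0.0260
linear system: -0.8219x+0.4641y = -0.0014−0.2063z; -0.6686x+-0.1987y = -0.0260−-0.3245z
Cramer: x(z) = 0.0260-0.2314z;  y(z) = 0.0430-0.8543z
sphere 1 gives Az²+Bz+C=0 with A=1.7833, B=0.1121, C=-0.1365;  B²−4AC=0.9862;  roots -0.3099, 0.2470;  negative root z = -0.3099
x = 0.0977, y = 0.3077

(0.0977, 0.3077, -0.3099)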